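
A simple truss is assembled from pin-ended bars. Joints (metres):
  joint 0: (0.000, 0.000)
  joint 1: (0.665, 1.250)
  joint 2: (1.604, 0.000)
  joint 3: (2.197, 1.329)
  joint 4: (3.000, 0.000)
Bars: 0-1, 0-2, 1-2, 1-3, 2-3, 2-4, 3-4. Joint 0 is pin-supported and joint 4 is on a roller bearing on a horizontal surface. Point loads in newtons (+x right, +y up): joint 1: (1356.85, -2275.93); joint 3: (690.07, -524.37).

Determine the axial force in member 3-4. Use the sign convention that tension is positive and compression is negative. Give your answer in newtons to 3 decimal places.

-2055.814

N=5 nodes, M=7 members, R=3 reactions → 2N=10, M+R=10
member 0 (0-1): L=1.4159, (cx,cy)=(0.4697,0.8828)
member 1 (0-2): L=1.6040, (cx,cy)=(1.0000,0.0000)
member 2 (1-2): L=1.5634, (cx,cy)=(0.6006,-0.7995)
member 3 (1-3): L=1.5340, (cx,cy)=(0.9987,0.0515)
member 4 (2-3): L=1.4553, (cx,cy)=(0.4075,0.9132)
member 5 (2-4): L=1.3960, (cx,cy)=(1.0000,0.0000)
member 6 (3-4): L=1.5528, (cx,cy)=(0.5171,-0.8559)
solve A·x = −loads:
  F[0-1] = -1178.8455 N (compression)
  F[0-2] = +2600.5902 N (tension)
  F[1-2] = -1605.8979 N (compression)
  F[1-3] = -947.2525 N (compression)
  F[2-3] = +1405.9971 N (tension)
  F[2-4] = +1063.1543 N (tension)
  F[3-4] = -2055.8141 N (compression)
  Rx@0 = -2046.9200 N
  Ry@0 = +1040.7334 N
  Ry@4 = +1759.5666 N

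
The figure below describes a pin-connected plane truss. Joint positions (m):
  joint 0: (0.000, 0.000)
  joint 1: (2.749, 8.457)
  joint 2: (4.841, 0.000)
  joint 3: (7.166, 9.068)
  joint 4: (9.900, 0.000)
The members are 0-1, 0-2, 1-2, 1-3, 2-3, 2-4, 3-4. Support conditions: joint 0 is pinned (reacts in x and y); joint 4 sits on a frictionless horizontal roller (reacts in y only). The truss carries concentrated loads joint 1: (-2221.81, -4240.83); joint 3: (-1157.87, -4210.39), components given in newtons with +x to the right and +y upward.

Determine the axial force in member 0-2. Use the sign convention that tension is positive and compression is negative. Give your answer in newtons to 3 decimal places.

N=5 nodes, M=7 members, R=3 reactions → 2N=10, M+R=10
member 0 (0-1): L=8.8926, (cx,cy)=(0.3091,0.9510)
member 1 (0-2): L=4.8410, (cx,cy)=(1.0000,0.0000)
member 2 (1-2): L=8.7119, (cx,cy)=(0.2401,-0.9707)
member 3 (1-3): L=4.4591, (cx,cy)=(0.9906,0.1370)
member 4 (2-3): L=9.3613, (cx,cy)=(0.2484,0.9687)
member 5 (2-4): L=5.0590, (cx,cy)=(1.0000,0.0000)
member 6 (3-4): L=9.4712, (cx,cy)=(0.2887,-0.9574)
solve A·x = −loads:
  F[0-1] = -7554.5593 N (compression)
  F[0-2] = -1044.3060 N (compression)
  F[1-2] = +2916.4433 N (tension)
  F[1-3] = -821.6429 N (compression)
  F[2-3] = -2922.6855 N (compression)
  F[2-4] = +381.9084 N (tension)
  F[3-4] = -1323.0159 N (compression)
  Rx@0 = +3379.6800 N
  Ry@0 = +7184.5246 N
  Ry@4 = +1266.6954 N

-1044.306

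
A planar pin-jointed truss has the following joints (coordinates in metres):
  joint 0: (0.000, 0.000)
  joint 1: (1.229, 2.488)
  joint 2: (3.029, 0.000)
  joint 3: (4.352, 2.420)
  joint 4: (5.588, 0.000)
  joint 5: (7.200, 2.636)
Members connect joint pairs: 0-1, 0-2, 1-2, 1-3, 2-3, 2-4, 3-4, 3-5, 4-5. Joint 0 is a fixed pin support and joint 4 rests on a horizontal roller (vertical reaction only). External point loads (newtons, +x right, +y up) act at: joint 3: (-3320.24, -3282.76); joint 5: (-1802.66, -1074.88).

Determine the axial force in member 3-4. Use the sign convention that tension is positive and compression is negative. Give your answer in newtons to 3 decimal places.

N=6 nodes, M=9 members, R=3 reactions → 2N=12, M+R=12
member 0 (0-1): L=2.7750, (cx,cy)=(0.4429,0.8966)
member 1 (0-2): L=3.0290, (cx,cy)=(1.0000,0.0000)
member 2 (1-2): L=3.0709, (cx,cy)=(0.5862,-0.8102)
member 3 (1-3): L=3.1237, (cx,cy)=(0.9998,-0.0218)
member 4 (2-3): L=2.7580, (cx,cy)=(0.4797,0.8774)
member 5 (2-4): L=2.5590, (cx,cy)=(1.0000,0.0000)
member 6 (3-4): L=2.7174, (cx,cy)=(0.4549,-0.8906)
member 7 (3-5): L=2.8562, (cx,cy)=(0.9971,0.0756)
member 8 (4-5): L=3.0898, (cx,cy)=(0.5217,0.8531)
solve A·x = −loads:
  F[0-1] = -3016.2330 N (compression)
  F[0-2] = -3787.0586 N (compression)
  F[1-2] = +3427.7111 N (tension)
  F[1-3] = -3345.8083 N (compression)
  F[2-3] = -3165.0388 N (compression)
  F[2-4] = -259.6463 N (compression)
  F[3-4] = -751.8346 N (compression)
  F[3-5] = -1204.4897 N (compression)
  F[4-5] = -1153.1646 N (compression)
  Rx@0 = +5122.9000 N
  Ry@0 = +2704.2909 N
  Ry@4 = +1653.3491 N

-751.835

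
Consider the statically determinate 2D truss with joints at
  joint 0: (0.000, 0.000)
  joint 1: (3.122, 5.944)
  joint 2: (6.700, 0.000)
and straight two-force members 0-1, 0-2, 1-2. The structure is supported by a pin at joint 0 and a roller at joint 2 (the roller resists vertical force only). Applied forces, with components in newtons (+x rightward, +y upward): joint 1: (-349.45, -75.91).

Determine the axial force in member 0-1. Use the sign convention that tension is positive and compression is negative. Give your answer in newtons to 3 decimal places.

-395.971

N=3 nodes, M=3 members, R=3 reactions → 2N=6, M+R=6
member 0 (0-1): L=6.7140, (cx,cy)=(0.4650,0.8853)
member 1 (0-2): L=6.7000, (cx,cy)=(1.0000,0.0000)
member 2 (1-2): L=6.9378, (cx,cy)=(0.5157,-0.8568)
solve A·x = −loads:
  F[0-1] = -395.9708 N (compression)
  F[0-2] = -165.3246 N (compression)
  F[1-2] = +320.5676 N (tension)
  Rx@0 = +349.4500 N
  Ry@0 = +350.5577 N
  Ry@2 = -274.6477 N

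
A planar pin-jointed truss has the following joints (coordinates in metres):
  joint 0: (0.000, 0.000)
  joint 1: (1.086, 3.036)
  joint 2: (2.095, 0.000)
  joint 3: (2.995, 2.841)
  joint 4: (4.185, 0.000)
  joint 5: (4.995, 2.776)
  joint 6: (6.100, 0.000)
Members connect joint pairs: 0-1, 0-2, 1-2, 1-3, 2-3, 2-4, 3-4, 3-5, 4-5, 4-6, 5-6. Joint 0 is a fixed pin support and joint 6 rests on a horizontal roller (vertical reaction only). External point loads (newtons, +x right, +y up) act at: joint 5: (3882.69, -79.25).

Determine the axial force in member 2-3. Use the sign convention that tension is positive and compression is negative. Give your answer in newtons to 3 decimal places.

1972.565

N=7 nodes, M=11 members, R=3 reactions → 2N=14, M+R=14
member 0 (0-1): L=3.2244, (cx,cy)=(0.3368,0.9416)
member 1 (0-2): L=2.0950, (cx,cy)=(1.0000,0.0000)
member 2 (1-2): L=3.1993, (cx,cy)=(0.3154,-0.9490)
member 3 (1-3): L=1.9189, (cx,cy)=(0.9948,-0.1016)
member 4 (2-3): L=2.9801, (cx,cy)=(0.3020,0.9533)
member 5 (2-4): L=2.0900, (cx,cy)=(1.0000,0.0000)
member 6 (3-4): L=3.0802, (cx,cy)=(0.3863,-0.9224)
member 7 (3-5): L=2.0011, (cx,cy)=(0.9995,-0.0325)
member 8 (4-5): L=2.8918, (cx,cy)=(0.2801,0.9600)
member 9 (4-6): L=1.9150, (cx,cy)=(1.0000,0.0000)
member 10 (5-6): L=2.9878, (cx,cy)=(0.3698,-0.9291)
solve A·x = −loads:
  F[0-1] = +1861.3379 N (tension)
  F[0-2] = +3255.7767 N (tension)
  F[1-2] = -1981.5947 N (compression)
  F[1-3] = +1258.3901 N (tension)
  F[2-3] = +1972.5647 N (tension)
  F[2-4] = +2035.1026 N (tension)
  F[3-4] = -1992.3449 N (compression)
  F[3-5] = +2618.6991 N (tension)
  F[4-5] = +1914.2796 N (tension)
  F[4-6] = +729.1711 N (tension)
  F[5-6] = -1971.6274 N (compression)
  Rx@0 = -3882.6900 N
  Ry@0 = -1752.5863 N
  Ry@6 = +1831.8363 N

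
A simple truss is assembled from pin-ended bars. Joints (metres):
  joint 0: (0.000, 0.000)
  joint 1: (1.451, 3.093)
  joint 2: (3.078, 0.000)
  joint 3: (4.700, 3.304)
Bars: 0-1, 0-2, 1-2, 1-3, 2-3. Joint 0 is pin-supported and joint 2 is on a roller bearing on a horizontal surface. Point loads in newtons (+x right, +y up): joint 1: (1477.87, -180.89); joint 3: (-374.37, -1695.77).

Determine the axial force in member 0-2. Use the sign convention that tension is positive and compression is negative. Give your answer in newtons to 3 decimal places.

N=4 nodes, M=5 members, R=3 reactions → 2N=8, M+R=8
member 0 (0-1): L=3.4164, (cx,cy)=(0.4247,0.9053)
member 1 (0-2): L=3.0780, (cx,cy)=(1.0000,0.0000)
member 2 (1-2): L=3.4948, (cx,cy)=(0.4655,-0.8850)
member 3 (1-3): L=3.2558, (cx,cy)=(0.9979,0.0648)
member 4 (2-3): L=3.6807, (cx,cy)=(0.4407,0.8977)
solve A·x = −loads:
  F[0-1] = +2077.9301 N (tension)
  F[0-2] = +220.9796 N (tension)
  F[1-2] = -2295.2703 N (compression)
  F[1-3] = +474.2010 N (tension)
  F[2-3] = -1923.3275 N (compression)
  Rx@0 = -1103.5000 N
  Ry@0 = -1881.2100 N
  Ry@2 = +3757.8700 N

220.980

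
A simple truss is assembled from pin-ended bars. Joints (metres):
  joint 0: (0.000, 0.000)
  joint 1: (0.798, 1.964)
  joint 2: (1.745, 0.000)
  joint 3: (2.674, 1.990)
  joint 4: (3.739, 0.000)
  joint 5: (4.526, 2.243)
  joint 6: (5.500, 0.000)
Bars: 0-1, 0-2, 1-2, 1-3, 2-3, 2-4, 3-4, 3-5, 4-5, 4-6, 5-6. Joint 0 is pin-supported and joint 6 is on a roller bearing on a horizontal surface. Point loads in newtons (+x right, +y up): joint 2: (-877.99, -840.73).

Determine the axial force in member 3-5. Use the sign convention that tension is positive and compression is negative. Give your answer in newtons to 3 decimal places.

N=7 nodes, M=11 members, R=3 reactions → 2N=14, M+R=14
member 0 (0-1): L=2.1199, (cx,cy)=(0.3764,0.9264)
member 1 (0-2): L=1.7450, (cx,cy)=(1.0000,0.0000)
member 2 (1-2): L=2.1804, (cx,cy)=(0.4343,-0.9008)
member 3 (1-3): L=1.8762, (cx,cy)=(0.9999,0.0139)
member 4 (2-3): L=2.1962, (cx,cy)=(0.4230,0.9061)
member 5 (2-4): L=1.9940, (cx,cy)=(1.0000,0.0000)
member 6 (3-4): L=2.2571, (cx,cy)=(0.4719,-0.8817)
member 7 (3-5): L=1.8692, (cx,cy)=(0.9908,0.1354)
member 8 (4-5): L=2.3771, (cx,cy)=(0.3311,0.9436)
member 9 (4-6): L=1.7610, (cx,cy)=(1.0000,0.0000)
member 10 (5-6): L=2.4453, (cx,cy)=(0.3983,-0.9173)
solve A·x = −loads:
  F[0-1] = -619.5604 N (compression)
  F[0-2] = -644.7703 N (compression)
  F[1-2] = +629.4360 N (tension)
  F[1-3] = -506.6486 N (compression)
  F[2-3] = +302.1237 N (tension)
  F[2-4] = +378.7986 N (tension)
  F[3-4] = -336.6194 N (compression)
  F[3-5] = -222.0069 N (compression)
  F[4-5] = +314.5284 N (tension)
  F[4-6] = +115.8294 N (tension)
  F[5-6] = -290.8042 N (compression)
  Rx@0 = +877.9900 N
  Ry@0 = +573.9893 N
  Ry@6 = +266.7407 N

-222.007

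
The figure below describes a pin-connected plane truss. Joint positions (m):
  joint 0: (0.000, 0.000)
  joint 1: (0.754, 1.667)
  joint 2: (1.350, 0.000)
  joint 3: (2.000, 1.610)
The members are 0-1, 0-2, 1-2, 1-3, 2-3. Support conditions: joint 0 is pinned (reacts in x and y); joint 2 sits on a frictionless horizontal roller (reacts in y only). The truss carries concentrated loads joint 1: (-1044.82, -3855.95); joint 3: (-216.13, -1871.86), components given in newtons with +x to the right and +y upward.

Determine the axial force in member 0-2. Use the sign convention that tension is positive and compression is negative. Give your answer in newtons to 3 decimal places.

-198.484

N=4 nodes, M=5 members, R=3 reactions → 2N=8, M+R=8
member 0 (0-1): L=1.8296, (cx,cy)=(0.4121,0.9111)
member 1 (0-2): L=1.3500, (cx,cy)=(1.0000,0.0000)
member 2 (1-2): L=1.7703, (cx,cy)=(0.3367,-0.9416)
member 3 (1-3): L=1.2473, (cx,cy)=(0.9990,-0.0457)
member 4 (2-3): L=1.7363, (cx,cy)=(0.3744,0.9273)
solve A·x = −loads:
  F[0-1] = -2578.0874 N (compression)
  F[0-2] = -198.4845 N (compression)
  F[1-2] = -1626.1302 N (compression)
  F[1-3] = +530.3590 N (tension)
  F[2-3] = -1992.5187 N (compression)
  Rx@0 = +1260.9500 N
  Ry@0 = +2348.9788 N
  Ry@2 = +3378.8312 N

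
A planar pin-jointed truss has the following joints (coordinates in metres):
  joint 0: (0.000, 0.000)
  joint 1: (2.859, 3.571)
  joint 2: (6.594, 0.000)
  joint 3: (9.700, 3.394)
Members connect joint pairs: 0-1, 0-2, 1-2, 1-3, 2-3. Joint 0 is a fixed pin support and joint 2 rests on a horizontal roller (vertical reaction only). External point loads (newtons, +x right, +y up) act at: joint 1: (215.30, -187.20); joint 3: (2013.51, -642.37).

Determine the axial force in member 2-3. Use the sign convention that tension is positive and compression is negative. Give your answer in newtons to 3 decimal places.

-781.632

N=4 nodes, M=5 members, R=3 reactions → 2N=8, M+R=8
member 0 (0-1): L=4.5745, (cx,cy)=(0.6250,0.7806)
member 1 (0-2): L=6.5940, (cx,cy)=(1.0000,0.0000)
member 2 (1-2): L=5.1674, (cx,cy)=(0.7228,-0.6911)
member 3 (1-3): L=6.8433, (cx,cy)=(0.9997,-0.0259)
member 4 (2-3): L=4.6007, (cx,cy)=(0.6751,0.7377)
solve A·x = −loads:
  F[0-1] = +1728.7413 N (tension)
  F[0-2] = +1148.3670 N (tension)
  F[1-2] = -2318.8491 N (compression)
  F[1-3] = +2542.0514 N (tension)
  F[2-3] = -781.6322 N (compression)
  Rx@0 = -2228.8100 N
  Ry@0 = -1349.5145 N
  Ry@2 = +2179.0845 N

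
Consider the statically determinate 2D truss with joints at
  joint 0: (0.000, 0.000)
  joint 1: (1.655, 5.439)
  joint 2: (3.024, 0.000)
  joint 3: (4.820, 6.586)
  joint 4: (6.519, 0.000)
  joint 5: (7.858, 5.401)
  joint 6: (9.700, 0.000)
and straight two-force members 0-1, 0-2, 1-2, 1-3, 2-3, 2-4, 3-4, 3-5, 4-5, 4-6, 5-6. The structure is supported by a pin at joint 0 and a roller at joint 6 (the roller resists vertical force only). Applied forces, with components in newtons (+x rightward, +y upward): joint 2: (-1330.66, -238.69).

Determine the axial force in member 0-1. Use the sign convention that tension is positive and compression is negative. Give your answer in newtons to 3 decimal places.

N=7 nodes, M=11 members, R=3 reactions → 2N=14, M+R=14
member 0 (0-1): L=5.6852, (cx,cy)=(0.2911,0.9567)
member 1 (0-2): L=3.0240, (cx,cy)=(1.0000,0.0000)
member 2 (1-2): L=5.6086, (cx,cy)=(0.2441,-0.9698)
member 3 (1-3): L=3.3664, (cx,cy)=(0.9402,0.3407)
member 4 (2-3): L=6.8265, (cx,cy)=(0.2631,0.9648)
member 5 (2-4): L=3.4950, (cx,cy)=(1.0000,0.0000)
member 6 (3-4): L=6.8016, (cx,cy)=(0.2498,-0.9683)
member 7 (3-5): L=3.2609, (cx,cy)=(0.9316,-0.3634)
member 8 (4-5): L=5.5645, (cx,cy)=(0.2406,0.9706)
member 9 (4-6): L=3.1810, (cx,cy)=(1.0000,0.0000)
member 10 (5-6): L=5.7065, (cx,cy)=(0.3228,-0.9465)
solve A·x = −loads:
  F[0-1] = -171.7146 N (compression)
  F[0-2] = -1280.6729 N (compression)
  F[1-2] = +138.1222 N (tension)
  F[1-3] = -89.0279 N (compression)
  F[2-3] = +108.5704 N (tension)
  F[2-4] = +55.1369 N (tension)
  F[3-4] = -60.7506 N (compression)
  F[3-5] = -42.8942 N (compression)
  F[4-5] = +60.6056 N (tension)
  F[4-6] = +25.3781 N (tension)
  F[5-6] = -78.6208 N (compression)
  Rx@0 = +1330.6600 N
  Ry@0 = +164.2778 N
  Ry@6 = +74.4122 N

-171.715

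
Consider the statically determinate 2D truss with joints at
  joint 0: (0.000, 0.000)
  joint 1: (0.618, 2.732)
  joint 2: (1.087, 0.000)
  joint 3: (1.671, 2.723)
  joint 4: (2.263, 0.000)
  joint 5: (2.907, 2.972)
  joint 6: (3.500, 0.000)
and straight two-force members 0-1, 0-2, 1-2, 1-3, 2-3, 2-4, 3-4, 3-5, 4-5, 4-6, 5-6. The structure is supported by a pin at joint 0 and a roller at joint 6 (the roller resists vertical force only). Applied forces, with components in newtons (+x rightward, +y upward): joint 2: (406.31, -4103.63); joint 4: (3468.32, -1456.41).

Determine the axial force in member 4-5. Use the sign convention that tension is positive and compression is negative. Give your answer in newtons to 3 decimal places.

2466.390

N=7 nodes, M=11 members, R=3 reactions → 2N=14, M+R=14
member 0 (0-1): L=2.8010, (cx,cy)=(0.2206,0.9754)
member 1 (0-2): L=1.0870, (cx,cy)=(1.0000,0.0000)
member 2 (1-2): L=2.7720, (cx,cy)=(0.1692,-0.9856)
member 3 (1-3): L=1.0530, (cx,cy)=(1.0000,-0.0085)
member 4 (2-3): L=2.7849, (cx,cy)=(0.2097,0.9778)
member 5 (2-4): L=1.1760, (cx,cy)=(1.0000,0.0000)
member 6 (3-4): L=2.7866, (cx,cy)=(0.2124,-0.9772)
member 7 (3-5): L=1.2608, (cx,cy)=(0.9803,0.1975)
member 8 (4-5): L=3.0410, (cx,cy)=(0.2118,0.9773)
member 9 (4-6): L=1.2370, (cx,cy)=(1.0000,0.0000)
member 10 (5-6): L=3.0306, (cx,cy)=(0.1957,-0.9807)
solve A·x = −loads:
  F[0-1] = -3428.3830 N (compression)
  F[0-2] = +4631.0459 N (tension)
  F[1-2] = +3404.3664 N (tension)
  F[1-3] = -1332.4633 N (compression)
  F[2-3] = +765.3625 N (tension)
  F[2-4] = +4640.2375 N (tension)
  F[3-4] = -976.3249 N (compression)
  F[3-5] = -983.8800 N (compression)
  F[4-5] = +2466.3896 N (tension)
  F[4-6] = +442.1847 N (tension)
  F[5-6] = -2259.8271 N (compression)
  Rx@0 = -3874.6300 N
  Ry@0 = +3343.8967 N
  Ry@6 = +2216.1433 N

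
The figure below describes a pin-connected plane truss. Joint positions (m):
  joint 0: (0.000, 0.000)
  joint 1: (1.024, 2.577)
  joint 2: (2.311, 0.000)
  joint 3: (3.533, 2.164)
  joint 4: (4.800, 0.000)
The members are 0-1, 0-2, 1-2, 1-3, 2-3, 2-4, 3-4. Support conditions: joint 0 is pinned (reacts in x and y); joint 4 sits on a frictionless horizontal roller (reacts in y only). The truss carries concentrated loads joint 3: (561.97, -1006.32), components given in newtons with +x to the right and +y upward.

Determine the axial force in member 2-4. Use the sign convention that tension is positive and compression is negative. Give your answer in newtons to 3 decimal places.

582.005

N=5 nodes, M=7 members, R=3 reactions → 2N=10, M+R=10
member 0 (0-1): L=2.7730, (cx,cy)=(0.3693,0.9293)
member 1 (0-2): L=2.3110, (cx,cy)=(1.0000,0.0000)
member 2 (1-2): L=2.8805, (cx,cy)=(0.4468,-0.8946)
member 3 (1-3): L=2.5428, (cx,cy)=(0.9867,-0.1624)
member 4 (2-3): L=2.4852, (cx,cy)=(0.4917,0.8708)
member 5 (2-4): L=2.4890, (cx,cy)=(1.0000,0.0000)
member 6 (3-4): L=2.5076, (cx,cy)=(0.5053,-0.8630)
solve A·x = −loads:
  F[0-1] = -13.2051 N (compression)
  F[0-2] = +566.8463 N (tension)
  F[1-2] = +15.9233 N (tension)
  F[1-3] = -12.1521 N (compression)
  F[2-3] = -16.3599 N (compression)
  F[2-4] = +582.0051 N (tension)
  F[3-4] = -1151.8949 N (compression)
  Rx@0 = -561.9700 N
  Ry@0 = +12.2717 N
  Ry@4 = +994.0483 N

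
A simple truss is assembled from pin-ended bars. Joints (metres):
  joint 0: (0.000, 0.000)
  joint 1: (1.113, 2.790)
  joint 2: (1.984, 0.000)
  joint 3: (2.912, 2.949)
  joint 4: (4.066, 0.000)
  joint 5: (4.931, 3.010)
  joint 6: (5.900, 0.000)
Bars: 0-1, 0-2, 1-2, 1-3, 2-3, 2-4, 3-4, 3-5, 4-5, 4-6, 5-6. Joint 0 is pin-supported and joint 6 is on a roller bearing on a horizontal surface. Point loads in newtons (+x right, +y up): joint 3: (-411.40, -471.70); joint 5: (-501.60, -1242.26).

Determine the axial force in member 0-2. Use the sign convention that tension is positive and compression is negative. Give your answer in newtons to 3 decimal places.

-552.195

N=7 nodes, M=11 members, R=3 reactions → 2N=14, M+R=14
member 0 (0-1): L=3.0038, (cx,cy)=(0.3705,0.9288)
member 1 (0-2): L=1.9840, (cx,cy)=(1.0000,0.0000)
member 2 (1-2): L=2.9228, (cx,cy)=(0.2980,-0.9546)
member 3 (1-3): L=1.8060, (cx,cy)=(0.9961,0.0880)
member 4 (2-3): L=3.0916, (cx,cy)=(0.3002,0.9539)
member 5 (2-4): L=2.0820, (cx,cy)=(1.0000,0.0000)
member 6 (3-4): L=3.1668, (cx,cy)=(0.3644,-0.9312)
member 7 (3-5): L=2.0199, (cx,cy)=(0.9995,0.0302)
member 8 (4-5): L=3.1318, (cx,cy)=(0.2762,0.9611)
member 9 (4-6): L=1.8340, (cx,cy)=(1.0000,0.0000)
member 10 (5-6): L=3.1621, (cx,cy)=(0.3064,-0.9519)
solve A·x = −loads:
  F[0-1] = -973.7561 N (compression)
  F[0-2] = -552.1946 N (compression)
  F[1-2] = +889.5432 N (tension)
  F[1-3] = -628.3311 N (compression)
  F[2-3] = -890.1773 N (compression)
  F[2-4] = -19.9030 N (compression)
  F[3-4] = +443.8229 N (tension)
  F[3-5] = -643.7247 N (compression)
  F[4-5] = -430.0326 N (compression)
  F[4-6] = +260.6047 N (tension)
  F[5-6] = -850.4291 N (compression)
  Rx@0 = +913.0000 N
  Ry@0 = +904.4448 N
  Ry@6 = +809.5152 N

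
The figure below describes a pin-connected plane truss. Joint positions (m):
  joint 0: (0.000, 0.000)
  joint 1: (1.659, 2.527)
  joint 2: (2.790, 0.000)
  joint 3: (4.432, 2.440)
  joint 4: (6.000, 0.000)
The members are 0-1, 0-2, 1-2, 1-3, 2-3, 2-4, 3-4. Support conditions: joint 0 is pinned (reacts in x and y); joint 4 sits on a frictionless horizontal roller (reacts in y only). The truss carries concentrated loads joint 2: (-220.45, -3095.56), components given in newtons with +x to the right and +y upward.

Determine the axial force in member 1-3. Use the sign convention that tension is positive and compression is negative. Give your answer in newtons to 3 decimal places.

N=5 nodes, M=7 members, R=3 reactions → 2N=10, M+R=10
member 0 (0-1): L=3.0229, (cx,cy)=(0.5488,0.8359)
member 1 (0-2): L=2.7900, (cx,cy)=(1.0000,0.0000)
member 2 (1-2): L=2.7686, (cx,cy)=(0.4085,-0.9128)
member 3 (1-3): L=2.7744, (cx,cy)=(0.9995,-0.0314)
member 4 (2-3): L=2.9410, (cx,cy)=(0.5583,0.8296)
member 5 (2-4): L=3.2100, (cx,cy)=(1.0000,0.0000)
member 6 (3-4): L=2.9004, (cx,cy)=(0.5406,-0.8413)
solve A·x = −loads:
  F[0-1] = -1981.1328 N (compression)
  F[0-2] = +866.8119 N (tension)
  F[1-2] = +1878.1778 N (tension)
  F[1-3] = -1855.4411 N (compression)
  F[2-3] = +1664.8882 N (tension)
  F[2-4] = +925.0142 N (tension)
  F[3-4] = -1711.0306 N (compression)
  Rx@0 = +220.4500 N
  Ry@0 = +1656.1246 N
  Ry@4 = +1439.4354 N

-1855.441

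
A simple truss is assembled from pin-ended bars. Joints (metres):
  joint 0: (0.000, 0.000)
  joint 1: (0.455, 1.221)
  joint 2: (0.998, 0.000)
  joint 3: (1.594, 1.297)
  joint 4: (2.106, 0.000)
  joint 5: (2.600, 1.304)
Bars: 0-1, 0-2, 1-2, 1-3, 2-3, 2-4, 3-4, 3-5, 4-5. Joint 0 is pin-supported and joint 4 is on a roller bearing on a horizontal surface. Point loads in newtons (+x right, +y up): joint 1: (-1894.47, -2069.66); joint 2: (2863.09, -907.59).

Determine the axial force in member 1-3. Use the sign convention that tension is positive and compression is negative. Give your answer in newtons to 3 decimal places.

N=6 nodes, M=9 members, R=3 reactions → 2N=12, M+R=12
member 0 (0-1): L=1.3030, (cx,cy)=(0.3492,0.9371)
member 1 (0-2): L=0.9980, (cx,cy)=(1.0000,0.0000)
member 2 (1-2): L=1.3363, (cx,cy)=(0.4063,-0.9137)
member 3 (1-3): L=1.1415, (cx,cy)=(0.9978,0.0666)
member 4 (2-3): L=1.4274, (cx,cy)=(0.4175,0.9087)
member 5 (2-4): L=1.1080, (cx,cy)=(1.0000,0.0000)
member 6 (3-4): L=1.3944, (cx,cy)=(0.3672,-0.9301)
member 7 (3-5): L=1.0060, (cx,cy)=(1.0000,0.0070)
member 8 (4-5): L=1.3944, (cx,cy)=(0.3543,0.9351)
solve A·x = −loads:
  F[0-1] = -3413.2231 N (compression)
  F[0-2] = +2160.4776 N (tension)
  F[1-2] = +1249.5226 N (tension)
  F[1-3] = +195.3063 N (tension)
  F[2-3] = -257.6582 N (compression)
  F[2-4] = -87.2885 N (compression)
  F[3-4] = +237.7249 N (tension)
  F[3-5] = -0.0000 N (compression)
  F[4-5] = -0.0000 N (compression)
  Rx@0 = -968.6200 N
  Ry@0 = +3198.3695 N
  Ry@4 = -221.1195 N

195.306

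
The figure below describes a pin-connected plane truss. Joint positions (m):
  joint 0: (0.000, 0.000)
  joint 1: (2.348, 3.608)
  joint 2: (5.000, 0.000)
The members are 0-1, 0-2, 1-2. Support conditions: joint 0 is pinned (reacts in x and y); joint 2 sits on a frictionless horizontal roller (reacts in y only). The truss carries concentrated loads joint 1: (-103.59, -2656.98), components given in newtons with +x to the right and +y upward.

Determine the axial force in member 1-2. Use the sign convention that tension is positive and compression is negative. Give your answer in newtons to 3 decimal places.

N=3 nodes, M=3 members, R=3 reactions → 2N=6, M+R=6
member 0 (0-1): L=4.3047, (cx,cy)=(0.5454,0.8381)
member 1 (0-2): L=5.0000, (cx,cy)=(1.0000,0.0000)
member 2 (1-2): L=4.4778, (cx,cy)=(0.5923,-0.8058)
solve A·x = −loads:
  F[0-1] = -1770.5892 N (compression)
  F[0-2] = +862.1700 N (tension)
  F[1-2] = -1455.7435 N (compression)
  Rx@0 = +103.5900 N
  Ry@0 = +1484.0127 N
  Ry@2 = +1172.9673 N

-1455.744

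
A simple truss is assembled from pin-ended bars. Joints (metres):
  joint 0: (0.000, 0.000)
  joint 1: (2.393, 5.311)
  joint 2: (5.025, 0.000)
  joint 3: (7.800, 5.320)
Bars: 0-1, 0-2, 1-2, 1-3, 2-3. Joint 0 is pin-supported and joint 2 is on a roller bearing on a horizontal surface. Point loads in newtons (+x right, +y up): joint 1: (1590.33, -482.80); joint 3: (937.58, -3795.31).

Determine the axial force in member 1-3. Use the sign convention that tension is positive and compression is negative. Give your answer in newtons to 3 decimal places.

N=4 nodes, M=5 members, R=3 reactions → 2N=8, M+R=8
member 0 (0-1): L=5.8252, (cx,cy)=(0.4108,0.9117)
member 1 (0-2): L=5.0250, (cx,cy)=(1.0000,0.0000)
member 2 (1-2): L=5.9274, (cx,cy)=(0.4440,-0.8960)
member 3 (1-3): L=5.4070, (cx,cy)=(1.0000,0.0017)
member 4 (2-3): L=6.0003, (cx,cy)=(0.4625,0.8866)
solve A·x = −loads:
  F[0-1] = +4953.7963 N (tension)
  F[0-2] = +492.8902 N (tension)
  F[1-2] = -5574.1081 N (compression)
  F[1-3] = +2919.8156 N (tension)
  F[2-3] = -4286.0861 N (compression)
  Rx@0 = -2527.9100 N
  Ry@0 = -4516.5023 N
  Ry@2 = +8794.6123 N

2919.816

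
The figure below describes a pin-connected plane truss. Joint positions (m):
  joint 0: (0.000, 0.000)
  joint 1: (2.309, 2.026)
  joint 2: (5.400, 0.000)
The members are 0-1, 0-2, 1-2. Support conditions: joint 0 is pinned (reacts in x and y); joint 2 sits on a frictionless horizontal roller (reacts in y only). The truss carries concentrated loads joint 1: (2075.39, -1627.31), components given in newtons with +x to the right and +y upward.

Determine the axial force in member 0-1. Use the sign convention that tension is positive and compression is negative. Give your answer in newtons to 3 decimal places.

-231.720

N=3 nodes, M=3 members, R=3 reactions → 2N=6, M+R=6
member 0 (0-1): L=3.0718, (cx,cy)=(0.7517,0.6595)
member 1 (0-2): L=5.4000, (cx,cy)=(1.0000,0.0000)
member 2 (1-2): L=3.6958, (cx,cy)=(0.8364,-0.5482)
solve A·x = −loads:
  F[0-1] = -231.7198 N (compression)
  F[0-2] = +2249.5665 N (tension)
  F[1-2] = -2689.7294 N (compression)
  Rx@0 = -2075.3900 N
  Ry@0 = +152.8287 N
  Ry@2 = +1474.4813 N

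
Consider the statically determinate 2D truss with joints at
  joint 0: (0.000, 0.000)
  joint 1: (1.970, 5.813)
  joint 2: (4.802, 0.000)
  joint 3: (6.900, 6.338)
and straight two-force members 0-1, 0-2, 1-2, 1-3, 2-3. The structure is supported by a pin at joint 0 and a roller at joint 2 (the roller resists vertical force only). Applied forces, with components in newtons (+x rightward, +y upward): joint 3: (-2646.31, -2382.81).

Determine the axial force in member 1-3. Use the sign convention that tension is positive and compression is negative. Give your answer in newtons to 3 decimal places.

-1936.313

N=4 nodes, M=5 members, R=3 reactions → 2N=8, M+R=8
member 0 (0-1): L=6.1377, (cx,cy)=(0.3210,0.9471)
member 1 (0-2): L=4.8020, (cx,cy)=(1.0000,0.0000)
member 2 (1-2): L=6.4662, (cx,cy)=(0.4380,-0.8990)
member 3 (1-3): L=4.9579, (cx,cy)=(0.9944,0.1059)
member 4 (2-3): L=6.6762, (cx,cy)=(0.3142,0.9493)
solve A·x = −loads:
  F[0-1] = -2588.6885 N (compression)
  F[0-2] = -1815.4317 N (compression)
  F[1-2] = +2499.1242 N (tension)
  F[1-3] = -1936.3130 N (compression)
  F[2-3] = -2293.9821 N (compression)
  Rx@0 = +2646.3100 N
  Ry@0 = +2451.7237 N
  Ry@2 = -68.9137 N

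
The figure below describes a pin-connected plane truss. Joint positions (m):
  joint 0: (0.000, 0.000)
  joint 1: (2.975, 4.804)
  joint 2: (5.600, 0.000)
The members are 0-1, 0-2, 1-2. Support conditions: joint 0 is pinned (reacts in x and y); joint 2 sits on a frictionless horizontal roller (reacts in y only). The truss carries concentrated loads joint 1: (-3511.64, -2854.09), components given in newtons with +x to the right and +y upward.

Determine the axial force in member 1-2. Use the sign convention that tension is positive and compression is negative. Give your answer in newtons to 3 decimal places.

1705.052

N=3 nodes, M=3 members, R=3 reactions → 2N=6, M+R=6
member 0 (0-1): L=5.6506, (cx,cy)=(0.5265,0.8502)
member 1 (0-2): L=5.6000, (cx,cy)=(1.0000,0.0000)
member 2 (1-2): L=5.4744, (cx,cy)=(0.4795,-0.8775)
solve A·x = −loads:
  F[0-1] = -5116.9733 N (compression)
  F[0-2] = -817.5805 N (compression)
  F[1-2] = +1705.0520 N (tension)
  Rx@0 = +3511.6400 N
  Ry@0 = +4350.3401 N
  Ry@2 = -1496.2501 N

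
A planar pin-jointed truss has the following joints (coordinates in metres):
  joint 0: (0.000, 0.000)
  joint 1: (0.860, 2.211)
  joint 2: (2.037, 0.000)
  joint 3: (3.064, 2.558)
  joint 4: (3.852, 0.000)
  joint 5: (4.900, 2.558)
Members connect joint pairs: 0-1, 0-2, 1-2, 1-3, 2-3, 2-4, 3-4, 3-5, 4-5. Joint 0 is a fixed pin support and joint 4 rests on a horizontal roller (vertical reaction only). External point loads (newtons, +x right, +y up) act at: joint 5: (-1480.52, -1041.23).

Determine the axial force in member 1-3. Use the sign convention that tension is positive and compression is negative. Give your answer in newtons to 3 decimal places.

N=6 nodes, M=9 members, R=3 reactions → 2N=12, M+R=12
member 0 (0-1): L=2.3724, (cx,cy)=(0.3625,0.9320)
member 1 (0-2): L=2.0370, (cx,cy)=(1.0000,0.0000)
member 2 (1-2): L=2.5048, (cx,cy)=(0.4699,-0.8827)
member 3 (1-3): L=2.2311, (cx,cy)=(0.9878,0.1555)
member 4 (2-3): L=2.7565, (cx,cy)=(0.3726,0.9280)
member 5 (2-4): L=1.8150, (cx,cy)=(1.0000,0.0000)
member 6 (3-4): L=2.6766, (cx,cy)=(0.2944,-0.9557)
member 7 (3-5): L=1.8360, (cx,cy)=(1.0000,0.0000)
member 8 (4-5): L=2.7644, (cx,cy)=(0.3791,0.9254)
solve A·x = −loads:
  F[0-1] = -750.9661 N (compression)
  F[0-2] = -1208.2893 N (compression)
  F[1-2] = +686.7629 N (tension)
  F[1-3] = -602.2720 N (compression)
  F[2-3] = -653.2513 N (compression)
  F[2-4] = -642.1889 N (compression)
  F[3-4] = +732.3420 N (tension)
  F[3-5] = -1053.9332 N (compression)
  F[4-5] = -1125.2272 N (compression)
  Rx@0 = +1480.5200 N
  Ry@0 = +699.8861 N
  Ry@4 = +341.3439 N

-602.272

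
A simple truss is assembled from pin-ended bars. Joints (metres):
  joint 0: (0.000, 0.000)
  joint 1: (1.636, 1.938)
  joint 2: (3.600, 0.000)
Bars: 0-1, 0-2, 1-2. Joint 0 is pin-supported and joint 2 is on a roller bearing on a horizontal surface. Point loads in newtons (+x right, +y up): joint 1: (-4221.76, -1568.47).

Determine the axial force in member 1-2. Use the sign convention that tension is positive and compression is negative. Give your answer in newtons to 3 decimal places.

N=3 nodes, M=3 members, R=3 reactions → 2N=6, M+R=6
member 0 (0-1): L=2.5362, (cx,cy)=(0.6451,0.7641)
member 1 (0-2): L=3.6000, (cx,cy)=(1.0000,0.0000)
member 2 (1-2): L=2.7592, (cx,cy)=(0.7118,-0.7024)
solve A·x = −loads:
  F[0-1] = -4094.0508 N (compression)
  F[0-2] = -1580.8595 N (compression)
  F[1-2] = +2220.9240 N (tension)
  Rx@0 = +4221.7600 N
  Ry@0 = +3128.4017 N
  Ry@2 = -1559.9317 N

2220.924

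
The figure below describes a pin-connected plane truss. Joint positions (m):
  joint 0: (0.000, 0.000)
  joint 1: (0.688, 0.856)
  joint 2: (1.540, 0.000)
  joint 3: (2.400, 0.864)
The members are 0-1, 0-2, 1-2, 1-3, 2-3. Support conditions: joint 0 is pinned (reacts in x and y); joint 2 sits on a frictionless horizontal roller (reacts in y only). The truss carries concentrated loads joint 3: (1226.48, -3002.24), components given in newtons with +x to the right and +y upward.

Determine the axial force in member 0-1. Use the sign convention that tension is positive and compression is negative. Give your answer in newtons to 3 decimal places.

3033.796

N=4 nodes, M=5 members, R=3 reactions → 2N=8, M+R=8
member 0 (0-1): L=1.0982, (cx,cy)=(0.6265,0.7794)
member 1 (0-2): L=1.5400, (cx,cy)=(1.0000,0.0000)
member 2 (1-2): L=1.2077, (cx,cy)=(0.7054,-0.7088)
member 3 (1-3): L=1.7120, (cx,cy)=(1.0000,0.0047)
member 4 (2-3): L=1.2191, (cx,cy)=(0.7055,0.7087)
solve A·x = −loads:
  F[0-1] = +3033.7963 N (tension)
  F[0-2] = -674.1028 N (compression)
  F[1-2] = -3308.4379 N (compression)
  F[1-3] = +4234.5628 N (tension)
  F[2-3] = -4263.9107 N (compression)
  Rx@0 = -1226.4800 N
  Ry@0 = -2364.6786 N
  Ry@2 = +5366.9186 N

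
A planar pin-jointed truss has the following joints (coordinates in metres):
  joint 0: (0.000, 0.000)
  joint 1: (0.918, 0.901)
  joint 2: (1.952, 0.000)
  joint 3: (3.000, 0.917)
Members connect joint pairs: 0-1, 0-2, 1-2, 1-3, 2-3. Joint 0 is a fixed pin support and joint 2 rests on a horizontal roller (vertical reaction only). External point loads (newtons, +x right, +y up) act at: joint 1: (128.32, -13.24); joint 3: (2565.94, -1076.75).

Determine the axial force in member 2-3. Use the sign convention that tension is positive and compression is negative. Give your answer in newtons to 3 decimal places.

N=4 nodes, M=5 members, R=3 reactions → 2N=8, M+R=8
member 0 (0-1): L=1.2863, (cx,cy)=(0.7137,0.7005)
member 1 (0-2): L=1.9520, (cx,cy)=(1.0000,0.0000)
member 2 (1-2): L=1.3715, (cx,cy)=(0.7539,-0.6570)
member 3 (1-3): L=2.0821, (cx,cy)=(1.0000,0.0077)
member 4 (2-3): L=1.3925, (cx,cy)=(0.7526,0.6585)
solve A·x = −loads:
  F[0-1] = +2620.7073 N (tension)
  F[0-2] = +823.9029 N (tension)
  F[1-2] = -2769.6381 N (compression)
  F[1-3] = +3830.2638 N (tension)
  F[2-3] = -1679.8431 N (compression)
  Rx@0 = -2694.2600 N
  Ry@0 = -1835.7209 N
  Ry@2 = +2925.7109 N

-1679.843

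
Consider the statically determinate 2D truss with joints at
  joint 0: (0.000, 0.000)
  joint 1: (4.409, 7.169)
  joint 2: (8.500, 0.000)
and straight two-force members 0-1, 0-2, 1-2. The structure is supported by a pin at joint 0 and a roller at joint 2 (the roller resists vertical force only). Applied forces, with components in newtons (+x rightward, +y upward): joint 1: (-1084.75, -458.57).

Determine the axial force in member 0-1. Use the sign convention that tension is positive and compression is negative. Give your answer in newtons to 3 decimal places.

N=3 nodes, M=3 members, R=3 reactions → 2N=6, M+R=6
member 0 (0-1): L=8.4163, (cx,cy)=(0.5239,0.8518)
member 1 (0-2): L=8.5000, (cx,cy)=(1.0000,0.0000)
member 2 (1-2): L=8.2541, (cx,cy)=(0.4956,-0.8685)
solve A·x = −loads:
  F[0-1] = -1333.1727 N (compression)
  F[0-2] = -386.3470 N (compression)
  F[1-2] = +779.5068 N (tension)
  Rx@0 = +1084.7500 N
  Ry@0 = +1135.5980 N
  Ry@2 = -677.0280 N

-1333.173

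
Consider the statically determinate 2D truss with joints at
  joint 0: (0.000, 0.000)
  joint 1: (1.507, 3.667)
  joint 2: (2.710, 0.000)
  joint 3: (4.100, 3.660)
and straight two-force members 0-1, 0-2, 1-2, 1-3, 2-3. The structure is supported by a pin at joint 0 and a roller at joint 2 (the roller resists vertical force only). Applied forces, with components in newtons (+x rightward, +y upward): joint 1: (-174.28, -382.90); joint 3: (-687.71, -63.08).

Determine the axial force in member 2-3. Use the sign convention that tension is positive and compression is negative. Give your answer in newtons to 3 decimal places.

N=4 nodes, M=5 members, R=3 reactions → 2N=8, M+R=8
member 0 (0-1): L=3.9646, (cx,cy)=(0.3801,0.9249)
member 1 (0-2): L=2.7100, (cx,cy)=(1.0000,0.0000)
member 2 (1-2): L=3.8593, (cx,cy)=(0.3117,-0.9502)
member 3 (1-3): L=2.5930, (cx,cy)=(1.0000,-0.0027)
member 4 (2-3): L=3.9151, (cx,cy)=(0.3550,0.9349)
solve A·x = −loads:
  F[0-1] = -1407.9120 N (compression)
  F[0-2] = -326.8210 N (compression)
  F[1-2] = +969.4239 N (tension)
  F[1-3] = -663.0760 N (compression)
  F[2-3] = -69.3907 N (compression)
  Rx@0 = +861.9900 N
  Ry@0 = +1302.2328 N
  Ry@2 = -856.2528 N

-69.391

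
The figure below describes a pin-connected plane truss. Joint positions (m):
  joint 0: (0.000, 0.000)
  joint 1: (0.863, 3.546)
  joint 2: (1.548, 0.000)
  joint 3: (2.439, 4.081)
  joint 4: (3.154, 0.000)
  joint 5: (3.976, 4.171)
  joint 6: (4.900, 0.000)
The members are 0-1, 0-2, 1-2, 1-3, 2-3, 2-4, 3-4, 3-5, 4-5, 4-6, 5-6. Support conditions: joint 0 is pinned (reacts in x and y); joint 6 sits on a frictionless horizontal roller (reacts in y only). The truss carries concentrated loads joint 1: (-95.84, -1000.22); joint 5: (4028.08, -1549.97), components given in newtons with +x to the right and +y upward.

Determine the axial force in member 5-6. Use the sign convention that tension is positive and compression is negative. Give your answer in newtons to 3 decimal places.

-4909.502

N=7 nodes, M=11 members, R=3 reactions → 2N=14, M+R=14
member 0 (0-1): L=3.6495, (cx,cy)=(0.2365,0.9716)
member 1 (0-2): L=1.5480, (cx,cy)=(1.0000,0.0000)
member 2 (1-2): L=3.6116, (cx,cy)=(0.1897,-0.9818)
member 3 (1-3): L=1.6643, (cx,cy)=(0.9469,0.3215)
member 4 (2-3): L=4.1771, (cx,cy)=(0.2133,0.9770)
member 5 (2-4): L=1.6060, (cx,cy)=(1.0000,0.0000)
member 6 (3-4): L=4.1432, (cx,cy)=(0.1726,-0.9850)
member 7 (3-5): L=1.5396, (cx,cy)=(0.9983,0.0585)
member 8 (4-5): L=4.2512, (cx,cy)=(0.1934,0.9811)
member 9 (4-6): L=1.7460, (cx,cy)=(1.0000,0.0000)
member 10 (5-6): L=4.2721, (cx,cy)=(0.2163,-0.9763)
solve A·x = −loads:
  F[0-1] = +2308.5790 N (tension)
  F[0-2] = +3386.3293 N (tension)
  F[1-2] = -2891.7720 N (compression)
  F[1-3] = +1256.9402 N (tension)
  F[2-3] = +2906.1638 N (tension)
  F[2-4] = +2217.9532 N (tension)
  F[3-4] = -3152.7745 N (compression)
  F[3-5] = +2358.2448 N (tension)
  F[4-5] = +3165.2038 N (tension)
  F[4-6] = +1061.8567 N (tension)
  F[5-6] = -4909.5023 N (compression)
  Rx@0 = -3932.2400 N
  Ry@0 = -2243.1046 N
  Ry@6 = +4793.2946 N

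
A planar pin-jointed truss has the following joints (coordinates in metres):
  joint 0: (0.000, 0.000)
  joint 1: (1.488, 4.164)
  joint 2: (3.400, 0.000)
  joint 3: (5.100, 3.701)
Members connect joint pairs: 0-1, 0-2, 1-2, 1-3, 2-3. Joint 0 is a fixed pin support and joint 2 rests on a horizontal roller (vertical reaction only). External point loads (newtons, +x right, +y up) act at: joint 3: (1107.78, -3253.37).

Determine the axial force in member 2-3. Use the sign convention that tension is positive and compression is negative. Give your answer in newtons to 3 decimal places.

N=4 nodes, M=5 members, R=3 reactions → 2N=8, M+R=8
member 0 (0-1): L=4.4219, (cx,cy)=(0.3365,0.9417)
member 1 (0-2): L=3.4000, (cx,cy)=(1.0000,0.0000)
member 2 (1-2): L=4.5820, (cx,cy)=(0.4173,-0.9088)
member 3 (1-3): L=3.6416, (cx,cy)=(0.9919,-0.1271)
member 4 (2-3): L=4.0728, (cx,cy)=(0.4174,0.9087)
solve A·x = −loads:
  F[0-1] = +3007.9588 N (tension)
  F[0-2] = +95.5769 N (tension)
  F[1-2] = -3463.5014 N (compression)
  F[1-3] = +2477.5805 N (tension)
  F[2-3] = -3233.5184 N (compression)
  Rx@0 = -1107.7800 N
  Ry@0 = -2832.5361 N
  Ry@2 = +6085.9061 N

-3233.518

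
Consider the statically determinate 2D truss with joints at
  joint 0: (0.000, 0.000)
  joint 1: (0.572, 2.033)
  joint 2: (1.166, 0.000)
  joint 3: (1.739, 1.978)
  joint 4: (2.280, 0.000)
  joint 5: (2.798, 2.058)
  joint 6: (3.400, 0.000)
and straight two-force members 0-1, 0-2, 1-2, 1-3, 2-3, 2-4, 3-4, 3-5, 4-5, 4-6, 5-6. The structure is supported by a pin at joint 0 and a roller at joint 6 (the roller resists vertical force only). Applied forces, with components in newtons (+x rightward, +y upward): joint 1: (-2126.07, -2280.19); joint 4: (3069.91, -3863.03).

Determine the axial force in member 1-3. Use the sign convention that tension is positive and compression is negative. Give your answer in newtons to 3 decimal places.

N=7 nodes, M=11 members, R=3 reactions → 2N=14, M+R=14
member 0 (0-1): L=2.1119, (cx,cy)=(0.2708,0.9626)
member 1 (0-2): L=1.1660, (cx,cy)=(1.0000,0.0000)
member 2 (1-2): L=2.1180, (cx,cy)=(0.2805,-0.9599)
member 3 (1-3): L=1.1683, (cx,cy)=(0.9989,-0.0471)
member 4 (2-3): L=2.0593, (cx,cy)=(0.2782,0.9605)
member 5 (2-4): L=1.1140, (cx,cy)=(1.0000,0.0000)
member 6 (3-4): L=2.0506, (cx,cy)=(0.2638,-0.9646)
member 7 (3-5): L=1.0620, (cx,cy)=(0.9972,0.0753)
member 8 (4-5): L=2.1222, (cx,cy)=(0.2441,0.9698)
member 9 (4-6): L=1.1200, (cx,cy)=(1.0000,0.0000)
member 10 (5-6): L=2.1442, (cx,cy)=(0.2808,-0.9598)
solve A·x = −loads:
  F[0-1] = -4612.7815 N (compression)
  F[0-2] = +2193.1729 N (tension)
  F[1-2] = +2238.2756 N (tension)
  F[1-3] = +249.2818 N (tension)
  F[2-3] = -2236.7797 N (compression)
  F[2-4] = +3443.2812 N (tension)
  F[3-4] = +2165.5401 N (tension)
  F[3-5] = -947.3730 N (compression)
  F[4-5] = +1829.5481 N (tension)
  F[4-6] = +498.1114 N (tension)
  F[5-6] = -1774.2040 N (compression)
  Rx@0 = -943.8400 N
  Ry@0 = +4440.3739 N
  Ry@6 = +1702.8461 N

249.282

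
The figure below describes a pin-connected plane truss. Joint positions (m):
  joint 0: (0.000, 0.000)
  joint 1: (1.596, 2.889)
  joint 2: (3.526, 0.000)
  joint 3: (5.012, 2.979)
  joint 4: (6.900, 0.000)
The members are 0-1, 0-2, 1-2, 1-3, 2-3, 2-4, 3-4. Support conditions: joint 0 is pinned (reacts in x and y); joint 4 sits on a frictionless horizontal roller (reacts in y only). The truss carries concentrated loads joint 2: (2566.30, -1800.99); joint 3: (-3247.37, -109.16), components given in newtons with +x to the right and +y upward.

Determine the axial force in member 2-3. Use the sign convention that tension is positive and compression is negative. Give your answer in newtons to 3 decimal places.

-490.003

N=5 nodes, M=7 members, R=3 reactions → 2N=10, M+R=10
member 0 (0-1): L=3.3005, (cx,cy)=(0.4836,0.8753)
member 1 (0-2): L=3.5260, (cx,cy)=(1.0000,0.0000)
member 2 (1-2): L=3.4744, (cx,cy)=(0.5555,-0.8315)
member 3 (1-3): L=3.4172, (cx,cy)=(0.9997,0.0263)
member 4 (2-3): L=3.3291, (cx,cy)=(0.4464,0.8948)
member 5 (2-4): L=3.3740, (cx,cy)=(1.0000,0.0000)
member 6 (3-4): L=3.5269, (cx,cy)=(0.5353,-0.8447)
solve A·x = −loads:
  F[0-1] = -2641.9635 N (compression)
  F[0-2] = +596.4722 N (tension)
  F[1-2] = +2693.2266 N (tension)
  F[1-3] = -2774.5839 N (compression)
  F[2-3] = -490.0030 N (compression)
  F[2-4] = -255.0248 N (compression)
  F[3-4] = +476.4012 N (tension)
  Rx@0 = +681.0700 N
  Ry@0 = +2312.5434 N
  Ry@4 = -402.3934 N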